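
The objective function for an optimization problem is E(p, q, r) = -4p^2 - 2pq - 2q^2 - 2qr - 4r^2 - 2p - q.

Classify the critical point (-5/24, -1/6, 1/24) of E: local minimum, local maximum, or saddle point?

local maximum

The Hessian is constant: H = [[-8, -2, 0], [-2, -4, -2], [0, -2, -8]].
Leading principal minors: Δ₁ = -8, Δ₂ = 28, Δ₃ = -192.
The minors alternate sign starting negative (−, +, −), so H is negative definite: a local maximum.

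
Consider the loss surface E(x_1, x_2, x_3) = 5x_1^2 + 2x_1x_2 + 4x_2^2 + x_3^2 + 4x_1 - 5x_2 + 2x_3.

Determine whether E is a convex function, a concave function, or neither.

E is quadratic, so its Hessian is the constant matrix H = [[10, 2, 0], [2, 8, 0], [0, 0, 2]].
Leading principal minors: 10, 76, 152.
All positive ⇒ H ≻ 0 ⇒ convex.

convex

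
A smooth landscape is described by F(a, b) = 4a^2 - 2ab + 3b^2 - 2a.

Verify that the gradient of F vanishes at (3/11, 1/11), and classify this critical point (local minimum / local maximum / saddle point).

local minimum

∇F = (8a - 2b - 2, -2a + 6b); substituting (3/11, 1/11) gives ∇F = (0, 0), so (3/11, 1/11) is indeed a critical point.
The Hessian of F is constant: H = [[8, -2], [-2, 6]].
det(H) = 8·6 − (-2)² = 44.
det(H) > 0 and tr(H) = 14 > 0, so H is positive definite and the point is a local minimum.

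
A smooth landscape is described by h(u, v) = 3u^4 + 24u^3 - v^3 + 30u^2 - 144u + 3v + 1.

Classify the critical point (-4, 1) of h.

The mixed partial ∂²h/∂u∂v is 0, so the Hessian at any point is diag(h_uu, h_vv) = diag(12(3u^2 + 12u + 5), -6v).
At (-4, 1): H = diag(60, -6).
The eigenvalues have opposite signs, so H is indefinite: a saddle point.

saddle point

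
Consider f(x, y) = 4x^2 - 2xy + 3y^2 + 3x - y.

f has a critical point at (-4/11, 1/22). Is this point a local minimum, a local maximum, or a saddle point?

The Hessian of f is constant: H = [[8, -2], [-2, 6]].
det(H) = 8·6 − (-2)² = 44.
det(H) > 0 and tr(H) = 14 > 0, so H is positive definite and the point is a local minimum.

local minimum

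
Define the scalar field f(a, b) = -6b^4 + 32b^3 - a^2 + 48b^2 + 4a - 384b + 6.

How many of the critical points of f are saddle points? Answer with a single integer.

1

f separates as a function of a plus a function of b, so ∇f=0 decouples.
∂f/∂a = -2(a - 2) = 0 at a ∈ {2}; ∂f/∂b = -24(b - 4)(b - 2)(b + 2) = 0 at b ∈ {-2, 2, 4}.
The Hessian is diagonal: diag(f_aa, f_bb). Second derivatives: f_aa(2)=-2; f_bb(-2)=-576, f_bb(2)=192, f_bb(4)=-288.
Saddle points occur where the two diagonal entries have opposite signs: (2, 2). Count: 1.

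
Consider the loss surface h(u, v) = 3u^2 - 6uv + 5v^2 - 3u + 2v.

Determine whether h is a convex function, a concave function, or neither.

h is quadratic, so its Hessian is the constant matrix H = [[6, -6], [-6, 10]].
det(H) = 24, tr(H) = 16.
det(H) > 0 and tr(H) > 0, so H is positive definite everywhere: convex.

convex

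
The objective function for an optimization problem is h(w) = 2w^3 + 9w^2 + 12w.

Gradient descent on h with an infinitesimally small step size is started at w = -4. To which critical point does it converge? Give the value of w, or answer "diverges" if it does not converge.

diverges

h'(w) = 6(w + 1)(w + 2), so h'(-4) = 36.
Gradient descent moves in the -h' direction, i.e. w is decreasing.
There is no critical point below w=-4, and h' keeps the same sign, so the iterate runs off to −∞.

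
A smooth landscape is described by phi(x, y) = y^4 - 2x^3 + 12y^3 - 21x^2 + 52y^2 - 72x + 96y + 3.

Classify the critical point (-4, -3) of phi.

saddle point

The mixed partial ∂²phi/∂x∂y is 0, so the Hessian at any point is diag(phi_xx, phi_yy) = diag(-6(2x + 7), 4(3y^2 + 18y + 26)).
At (-4, -3): H = diag(6, -4).
The eigenvalues have opposite signs, so H is indefinite: a saddle point.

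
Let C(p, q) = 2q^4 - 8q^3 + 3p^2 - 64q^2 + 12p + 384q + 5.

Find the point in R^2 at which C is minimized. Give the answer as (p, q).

C(p,q) separates as A(p) + B(q) + 5, so its minimum is min A + min B + 5.
A'(p) = 6p + 12 vanishes at p ∈ {-2}; B'(q) = 8(q - 4)(q - 3)(q + 4) vanishes at q ∈ {-4, 3, 4}.
Local minima of A (where A''>0): A(-2)=-12. Local minima of B: B(-4)=-1536, B(4)=512.
So the global minimum of C is A(-2) + B(-4) + 5 = -12 − 1536 + 5 = -1543, attained at (-2, -4).

(-2, -4)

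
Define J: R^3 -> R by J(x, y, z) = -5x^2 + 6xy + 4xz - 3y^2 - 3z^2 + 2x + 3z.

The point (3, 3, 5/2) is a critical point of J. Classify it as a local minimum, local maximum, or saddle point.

local maximum

The Hessian is constant: H = [[-10, 6, 4], [6, -6, 0], [4, 0, -6]].
Leading principal minors: Δ₁ = -10, Δ₂ = 24, Δ₃ = -48.
The minors alternate sign starting negative (−, +, −), so H is negative definite: a local maximum.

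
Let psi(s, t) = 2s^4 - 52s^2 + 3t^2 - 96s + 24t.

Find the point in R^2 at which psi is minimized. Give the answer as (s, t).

(4, -4)

psi(s,t) separates as P(s) + Q(t), so its minimum is min P + min Q.
P'(s) = 8(s - 4)(s + 1)(s + 3) vanishes at s ∈ {-3, -1, 4}; Q'(t) = 6(t + 4) vanishes at t ∈ {-4}.
Local minima of P (where P''>0): P(-3)=-18, P(4)=-704. Local minima of Q: Q(-4)=-48.
So the global minimum of psi is P(4) + Q(-4) = -704 − 48 = -752, attained at (4, -4).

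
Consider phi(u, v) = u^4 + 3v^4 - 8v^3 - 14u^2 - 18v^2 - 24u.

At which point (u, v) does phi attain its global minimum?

phi(u,v) separates as P(u) + Q(v), so its minimum is min P + min Q.
P'(u) = 4(u - 3)(u + 1)(u + 2) vanishes at u ∈ {-2, -1, 3}; Q'(v) = 12v(v - 3)(v + 1) vanishes at v ∈ {-1, 0, 3}.
Local minima of P (where P''>0): P(-2)=8, P(3)=-117. Local minima of Q: Q(-1)=-7, Q(3)=-135.
So the global minimum of phi is P(3) + Q(3) = -117 − 135 = -252, attained at (3, 3).

(3, 3)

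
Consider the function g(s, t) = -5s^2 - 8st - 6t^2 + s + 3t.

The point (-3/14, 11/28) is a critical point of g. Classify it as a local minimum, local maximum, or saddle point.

The Hessian of g is constant: H = [[-10, -8], [-8, -12]].
det(H) = (-10)·(-12) − (-8)² = 56.
det(H) > 0 and tr(H) = -22 < 0, so H is negative definite and the point is a local maximum.

local maximum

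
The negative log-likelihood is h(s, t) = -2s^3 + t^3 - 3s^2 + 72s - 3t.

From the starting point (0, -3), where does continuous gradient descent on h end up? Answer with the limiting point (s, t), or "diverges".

h is separable, so gradient descent decouples: s follows -∂h/∂s, t follows -∂h/∂t.
∂h/∂s = -6(s - 3)(s + 4); at s=0 this is 72, so s decreases.
∂h/∂t = 3(t - 1)(t + 1); at t=-3 this is 24, so t decreases.
The t-coordinate has no critical point in that direction and runs off to infinity.

diverges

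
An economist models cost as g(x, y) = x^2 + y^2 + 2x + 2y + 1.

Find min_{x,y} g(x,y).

-1

g(x,y) separates as P(x) + Q(y) + 1, so its minimum is min P + min Q + 1.
P'(x) = 2x + 2 vanishes at x ∈ {-1}; Q'(y) = 2y + 2 vanishes at y ∈ {-1}.
Local minima of P (where P''>0): P(-1)=-1. Local minima of Q: Q(-1)=-1.
So the global minimum of g is P(-1) + Q(-1) + 1 = -1 − 1 + 1 = -1, attained at (-1, -1).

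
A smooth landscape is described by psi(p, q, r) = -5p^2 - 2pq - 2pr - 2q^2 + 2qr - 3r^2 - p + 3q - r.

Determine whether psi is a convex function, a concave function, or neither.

psi is quadratic, so its Hessian is the constant matrix H = [[-10, -2, -2], [-2, -4, 2], [-2, 2, -6]].
Leading principal minors: -10, 36, -144.
Signs alternate −, +, − ⇒ H ≺ 0 ⇒ concave.

concave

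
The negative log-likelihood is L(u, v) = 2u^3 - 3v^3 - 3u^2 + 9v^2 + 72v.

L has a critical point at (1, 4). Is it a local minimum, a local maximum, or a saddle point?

saddle point

The mixed partial ∂²L/∂u∂v is 0, so the Hessian at any point is diag(L_uu, L_vv) = diag(6(2u - 1), 18(-v + 1)).
At (1, 4): H = diag(6, -54).
The eigenvalues have opposite signs, so H is indefinite: a saddle point.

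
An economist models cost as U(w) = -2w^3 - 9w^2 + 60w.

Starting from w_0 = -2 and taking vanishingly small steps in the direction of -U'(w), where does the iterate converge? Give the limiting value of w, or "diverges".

U'(w) = -6(w - 2)(w + 5), so U'(-2) = 72.
Gradient descent moves in the -U' direction, i.e. w is decreasing.
The nearest critical point in that direction is w = -5, where U'' = 42 > 0 (a local minimum). The iterate converges there.

-5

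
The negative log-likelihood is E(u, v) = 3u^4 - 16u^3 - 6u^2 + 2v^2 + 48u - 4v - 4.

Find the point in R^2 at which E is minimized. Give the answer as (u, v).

E(u,v) separates as P(u) + Q(v) − 4, so its minimum is min P + min Q − 4.
P'(u) = 12(u - 4)(u - 1)(u + 1) vanishes at u ∈ {-1, 1, 4}; Q'(v) = 4v - 4 vanishes at v ∈ {1}.
Local minima of P (where P''>0): P(-1)=-35, P(4)=-160. Local minima of Q: Q(1)=-2.
So the global minimum of E is P(4) + Q(1) − 4 = -160 − 2 − 4 = -166, attained at (4, 1).

(4, 1)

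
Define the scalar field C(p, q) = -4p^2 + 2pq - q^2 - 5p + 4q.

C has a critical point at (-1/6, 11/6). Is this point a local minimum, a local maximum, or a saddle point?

local maximum

The Hessian of C is constant: H = [[-8, 2], [2, -2]].
det(H) = (-8)·(-2) − 2² = 12.
det(H) > 0 and tr(H) = -10 < 0, so H is negative definite and the point is a local maximum.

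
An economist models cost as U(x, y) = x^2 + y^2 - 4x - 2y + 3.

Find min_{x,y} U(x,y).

U(x,y) separates as P(x) + Q(y) + 3, so its minimum is min P + min Q + 3.
P'(x) = 2x - 4 vanishes at x ∈ {2}; Q'(y) = 2y - 2 vanishes at y ∈ {1}.
Local minima of P (where P''>0): P(2)=-4. Local minima of Q: Q(1)=-1.
So the global minimum of U is P(2) + Q(1) + 3 = -4 − 1 + 3 = -2, attained at (2, 1).

-2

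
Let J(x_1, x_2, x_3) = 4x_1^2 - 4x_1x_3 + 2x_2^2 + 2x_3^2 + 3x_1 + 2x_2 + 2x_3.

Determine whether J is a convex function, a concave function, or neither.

convex

J is quadratic, so its Hessian is the constant matrix H = [[8, 0, -4], [0, 4, 0], [-4, 0, 4]].
Leading principal minors: 8, 32, 64.
All positive ⇒ H ≻ 0 ⇒ convex.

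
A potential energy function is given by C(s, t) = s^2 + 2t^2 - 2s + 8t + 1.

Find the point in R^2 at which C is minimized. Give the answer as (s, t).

(1, -2)

C(s,t) separates as P(s) + Q(t) + 1, so its minimum is min P + min Q + 1.
P'(s) = 2s - 2 vanishes at s ∈ {1}; Q'(t) = 4(t + 2) vanishes at t ∈ {-2}.
Local minima of P (where P''>0): P(1)=-1. Local minima of Q: Q(-2)=-8.
So the global minimum of C is P(1) + Q(-2) + 1 = -1 − 8 + 1 = -8, attained at (1, -2).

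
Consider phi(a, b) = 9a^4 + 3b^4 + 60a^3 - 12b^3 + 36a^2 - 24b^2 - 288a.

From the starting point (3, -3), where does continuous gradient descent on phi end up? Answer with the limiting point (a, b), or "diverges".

phi is separable, so gradient descent decouples: a follows -∂phi/∂a, b follows -∂phi/∂b.
∂phi/∂a = 36(a - 1)(a + 2)(a + 4); at a=3 this is 2520, so a decreases.
∂phi/∂b = 12b(b - 4)(b + 1); at b=-3 this is -504, so b increases.
a converges to its nearest critical value 1 (a local min of the a-part); b converges to -1. The iterate converges to (1, -1).

(1, -1)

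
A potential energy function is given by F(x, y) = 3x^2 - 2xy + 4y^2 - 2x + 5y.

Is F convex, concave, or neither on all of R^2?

F is quadratic, so its Hessian is the constant matrix H = [[6, -2], [-2, 8]].
det(H) = 44, tr(H) = 14.
det(H) > 0 and tr(H) > 0, so H is positive definite everywhere: convex.

convex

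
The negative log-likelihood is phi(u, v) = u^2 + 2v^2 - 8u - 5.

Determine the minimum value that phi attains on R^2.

-21

phi(u,v) separates as P(u) + Q(v) − 5, so its minimum is min P + min Q − 5.
P'(u) = 2u - 8 vanishes at u ∈ {4}; Q'(v) = 4v vanishes at v ∈ {0}.
Local minima of P (where P''>0): P(4)=-16. Local minima of Q: Q(0)=0.
So the global minimum of phi is P(4) + Q(0) − 5 = -16 + 0 − 5 = -21, attained at (4, 0).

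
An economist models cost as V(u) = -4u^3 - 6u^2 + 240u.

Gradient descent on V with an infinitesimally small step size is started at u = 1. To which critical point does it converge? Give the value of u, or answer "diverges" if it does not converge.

-5

V'(u) = -12(u - 4)(u + 5), so V'(1) = 216.
Gradient descent moves in the -V' direction, i.e. u is decreasing.
The nearest critical point in that direction is u = -5, where V'' = 108 > 0 (a local minimum). The iterate converges there.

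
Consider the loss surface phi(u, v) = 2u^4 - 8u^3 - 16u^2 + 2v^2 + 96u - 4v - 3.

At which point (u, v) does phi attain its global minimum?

(-2, 1)

phi(u,v) separates as P(u) + Q(v) − 3, so its minimum is min P + min Q − 3.
P'(u) = 8(u - 3)(u - 2)(u + 2) vanishes at u ∈ {-2, 2, 3}; Q'(v) = 4v - 4 vanishes at v ∈ {1}.
Local minima of P (where P''>0): P(-2)=-160, P(3)=90. Local minima of Q: Q(1)=-2.
So the global minimum of phi is P(-2) + Q(1) − 3 = -160 − 2 − 3 = -165, attained at (-2, 1).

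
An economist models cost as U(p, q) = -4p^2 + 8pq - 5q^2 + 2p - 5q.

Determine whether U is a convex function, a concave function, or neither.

U is quadratic, so its Hessian is the constant matrix H = [[-8, 8], [8, -10]].
det(H) = 16, tr(H) = -18.
det(H) > 0 and tr(H) < 0, so H is negative definite everywhere: concave.

concave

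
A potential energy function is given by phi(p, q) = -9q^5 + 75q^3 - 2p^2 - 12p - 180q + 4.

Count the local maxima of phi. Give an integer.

2

phi separates as a function of p plus a function of q, so ∇phi=0 decouples.
∂phi/∂p = -4(p + 3) = 0 at p ∈ {-3}; ∂phi/∂q = -45(q - 2)(q - 1)(q + 1)(q + 2) = 0 at q ∈ {-2, -1, 1, 2}.
The Hessian is diagonal: diag(phi_pp, phi_qq). Second derivatives: phi_pp(-3)=-4; phi_qq(-2)=540, phi_qq(-1)=-270, phi_qq(1)=270, phi_qq(2)=-540.
Local maxima occur where both diagonal entries negative: (-3, -1), (-3, 2). Count: 2.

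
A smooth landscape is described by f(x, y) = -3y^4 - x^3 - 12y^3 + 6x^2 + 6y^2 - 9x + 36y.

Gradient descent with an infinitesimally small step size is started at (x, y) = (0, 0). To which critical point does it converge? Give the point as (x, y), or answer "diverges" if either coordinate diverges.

(1, -1)

f is separable, so gradient descent decouples: x follows -∂f/∂x, y follows -∂f/∂y.
∂f/∂x = -3(x - 3)(x - 1); at x=0 this is -9, so x increases.
∂f/∂y = -12(y - 1)(y + 1)(y + 3); at y=0 this is 36, so y decreases.
x converges to its nearest critical value 1 (a local min of the x-part); y converges to -1. The iterate converges to (1, -1).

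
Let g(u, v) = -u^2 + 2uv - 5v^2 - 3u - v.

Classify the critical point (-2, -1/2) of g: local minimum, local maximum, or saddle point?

The Hessian of g is constant: H = [[-2, 2], [2, -10]].
det(H) = (-2)·(-10) − 2² = 16.
det(H) > 0 and tr(H) = -12 < 0, so H is negative definite and the point is a local maximum.

local maximum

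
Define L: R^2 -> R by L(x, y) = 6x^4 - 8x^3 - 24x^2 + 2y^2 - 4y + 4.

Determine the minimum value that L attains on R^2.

L(x,y) separates as P(x) + Q(y) + 4, so its minimum is min P + min Q + 4.
P'(x) = 24x(x - 2)(x + 1) vanishes at x ∈ {-1, 0, 2}; Q'(y) = 4y - 4 vanishes at y ∈ {1}.
Local minima of P (where P''>0): P(-1)=-10, P(2)=-64. Local minima of Q: Q(1)=-2.
So the global minimum of L is P(2) + Q(1) + 4 = -64 − 2 + 4 = -62, attained at (2, 1).

-62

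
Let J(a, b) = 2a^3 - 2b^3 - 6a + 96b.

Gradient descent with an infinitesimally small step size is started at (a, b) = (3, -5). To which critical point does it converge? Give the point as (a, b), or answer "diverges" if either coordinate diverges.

(1, -4)

J is separable, so gradient descent decouples: a follows -∂J/∂a, b follows -∂J/∂b.
∂J/∂a = 6(a - 1)(a + 1); at a=3 this is 48, so a decreases.
∂J/∂b = -6(b - 4)(b + 4); at b=-5 this is -54, so b increases.
a converges to its nearest critical value 1 (a local min of the a-part); b converges to -4. The iterate converges to (1, -4).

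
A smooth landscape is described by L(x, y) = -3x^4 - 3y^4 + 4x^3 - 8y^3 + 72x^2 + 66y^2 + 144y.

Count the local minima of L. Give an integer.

1

L separates as a function of x plus a function of y, so ∇L=0 decouples.
∂L/∂x = -12x(x - 4)(x + 3) = 0 at x ∈ {-3, 0, 4}; ∂L/∂y = -12(y - 3)(y + 1)(y + 4) = 0 at y ∈ {-4, -1, 3}.
The Hessian is diagonal: diag(L_xx, L_yy). Second derivatives: L_xx(-3)=-252, L_xx(0)=144, L_xx(4)=-336; L_yy(-4)=-252, L_yy(-1)=144, L_yy(3)=-336.
Local minima occur where both diagonal entries positive: (0, -1). Count: 1.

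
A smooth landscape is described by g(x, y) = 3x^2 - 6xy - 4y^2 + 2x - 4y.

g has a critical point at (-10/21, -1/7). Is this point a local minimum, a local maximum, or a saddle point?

The Hessian of g is constant: H = [[6, -6], [-6, -8]].
det(H) = 6·(-8) − (-6)² = -84.
Since det(H) < 0, H is indefinite and the critical point is a saddle point.

saddle point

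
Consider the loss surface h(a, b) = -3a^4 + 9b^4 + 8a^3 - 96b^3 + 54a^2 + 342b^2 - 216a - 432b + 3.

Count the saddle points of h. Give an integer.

5

h separates as a function of a plus a function of b, so ∇h=0 decouples.
∂h/∂a = -12(a - 3)(a - 2)(a + 3) = 0 at a ∈ {-3, 2, 3}; ∂h/∂b = 36(b - 4)(b - 3)(b - 1) = 0 at b ∈ {1, 3, 4}.
The Hessian is diagonal: diag(h_aa, h_bb). Second derivatives: h_aa(-3)=-360, h_aa(2)=60, h_aa(3)=-72; h_bb(1)=216, h_bb(3)=-72, h_bb(4)=108.
Saddle points occur where the two diagonal entries have opposite signs: (-3, 1), (-3, 4), (2, 3), (3, 1), (3, 4). Count: 5.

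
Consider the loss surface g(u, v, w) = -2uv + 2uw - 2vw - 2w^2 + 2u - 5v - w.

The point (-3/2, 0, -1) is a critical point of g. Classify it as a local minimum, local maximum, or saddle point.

saddle point

The Hessian is constant: H = [[0, -2, 2], [-2, 0, -2], [2, -2, -4]].
Leading principal minors: Δ₁ = 0, Δ₂ = -4, Δ₃ = 32.
The minors fit neither the all-positive nor the alternating-sign pattern, so H is indefinite: a saddle point.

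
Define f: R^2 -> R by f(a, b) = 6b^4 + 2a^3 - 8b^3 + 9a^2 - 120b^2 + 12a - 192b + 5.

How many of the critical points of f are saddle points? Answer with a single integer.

3

f separates as a function of a plus a function of b, so ∇f=0 decouples.
∂f/∂a = 6(a + 1)(a + 2) = 0 at a ∈ {-2, -1}; ∂f/∂b = 24(b - 4)(b + 1)(b + 2) = 0 at b ∈ {-2, -1, 4}.
The Hessian is diagonal: diag(f_aa, f_bb). Second derivatives: f_aa(-2)=-6, f_aa(-1)=6; f_bb(-2)=144, f_bb(-1)=-120, f_bb(4)=720.
Saddle points occur where the two diagonal entries have opposite signs: (-2, -2), (-2, 4), (-1, -1). Count: 3.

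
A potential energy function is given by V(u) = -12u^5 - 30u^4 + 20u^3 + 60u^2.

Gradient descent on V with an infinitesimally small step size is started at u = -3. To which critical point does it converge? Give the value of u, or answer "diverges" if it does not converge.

V'(u) = -60u(u - 1)(u + 1)(u + 2), so V'(-3) = -1440.
Gradient descent moves in the -V' direction, i.e. u is increasing.
The nearest critical point in that direction is u = -2, where V'' = 360 > 0 (a local minimum). The iterate converges there.

-2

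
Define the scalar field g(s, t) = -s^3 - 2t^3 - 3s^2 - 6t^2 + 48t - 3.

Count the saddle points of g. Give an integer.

g separates as a function of s plus a function of t, so ∇g=0 decouples.
∂g/∂s = -3s(s + 2) = 0 at s ∈ {-2, 0}; ∂g/∂t = -6(t - 2)(t + 4) = 0 at t ∈ {-4, 2}.
The Hessian is diagonal: diag(g_ss, g_tt). Second derivatives: g_ss(-2)=6, g_ss(0)=-6; g_tt(-4)=36, g_tt(2)=-36.
Saddle points occur where the two diagonal entries have opposite signs: (-2, 2), (0, -4). Count: 2.

2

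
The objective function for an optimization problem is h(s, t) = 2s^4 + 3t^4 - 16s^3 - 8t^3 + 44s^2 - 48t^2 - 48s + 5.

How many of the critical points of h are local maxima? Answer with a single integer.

1

h separates as a function of s plus a function of t, so ∇h=0 decouples.
∂h/∂s = 8(s - 3)(s - 2)(s - 1) = 0 at s ∈ {1, 2, 3}; ∂h/∂t = 12t(t - 4)(t + 2) = 0 at t ∈ {-2, 0, 4}.
The Hessian is diagonal: diag(h_ss, h_tt). Second derivatives: h_ss(1)=16, h_ss(2)=-8, h_ss(3)=16; h_tt(-2)=144, h_tt(0)=-96, h_tt(4)=288.
Local maxima occur where both diagonal entries negative: (2, 0). Count: 1.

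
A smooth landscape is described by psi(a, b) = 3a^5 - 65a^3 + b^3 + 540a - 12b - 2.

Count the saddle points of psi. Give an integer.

4

psi separates as a function of a plus a function of b, so ∇psi=0 decouples.
∂psi/∂a = 15(a - 3)(a - 2)(a + 2)(a + 3) = 0 at a ∈ {-3, -2, 2, 3}; ∂psi/∂b = 3(b - 2)(b + 2) = 0 at b ∈ {-2, 2}.
The Hessian is diagonal: diag(psi_aa, psi_bb). Second derivatives: psi_aa(-3)=-450, psi_aa(-2)=300, psi_aa(2)=-300, psi_aa(3)=450; psi_bb(-2)=-12, psi_bb(2)=12.
Saddle points occur where the two diagonal entries have opposite signs: (-3, 2), (-2, -2), (2, 2), (3, -2). Count: 4.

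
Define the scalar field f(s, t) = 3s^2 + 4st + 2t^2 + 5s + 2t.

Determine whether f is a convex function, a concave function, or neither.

convex

f is quadratic, so its Hessian is the constant matrix H = [[6, 4], [4, 4]].
det(H) = 8, tr(H) = 10.
det(H) > 0 and tr(H) > 0, so H is positive definite everywhere: convex.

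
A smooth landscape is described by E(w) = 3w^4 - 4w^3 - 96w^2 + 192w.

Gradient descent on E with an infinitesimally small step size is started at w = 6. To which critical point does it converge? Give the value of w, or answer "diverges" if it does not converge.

4

E'(w) = 12(w - 4)(w - 1)(w + 4), so E'(6) = 1200.
Gradient descent moves in the -E' direction, i.e. w is decreasing.
The nearest critical point in that direction is w = 4, where E'' = 288 > 0 (a local minimum). The iterate converges there.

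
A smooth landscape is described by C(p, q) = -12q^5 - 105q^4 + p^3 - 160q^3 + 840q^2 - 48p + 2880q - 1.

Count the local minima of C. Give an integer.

C separates as a function of p plus a function of q, so ∇C=0 decouples.
∂C/∂p = 3(p - 4)(p + 4) = 0 at p ∈ {-4, 4}; ∂C/∂q = -60(q - 2)(q + 2)(q + 3)(q + 4) = 0 at q ∈ {-4, -3, -2, 2}.
The Hessian is diagonal: diag(C_pp, C_qq). Second derivatives: C_pp(-4)=-24, C_pp(4)=24; C_qq(-4)=720, C_qq(-3)=-300, C_qq(-2)=480, C_qq(2)=-7200.
Local minima occur where both diagonal entries positive: (4, -4), (4, -2). Count: 2.

2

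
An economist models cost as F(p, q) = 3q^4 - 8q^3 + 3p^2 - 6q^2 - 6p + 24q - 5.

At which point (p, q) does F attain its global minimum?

F(p,q) separates as A(p) + B(q) − 5, so its minimum is min A + min B − 5.
A'(p) = 6p - 6 vanishes at p ∈ {1}; B'(q) = 12(q - 2)(q - 1)(q + 1) vanishes at q ∈ {-1, 1, 2}.
Local minima of A (where A''>0): A(1)=-3. Local minima of B: B(-1)=-19, B(2)=8.
So the global minimum of F is A(1) + B(-1) − 5 = -3 − 19 − 5 = -27, attained at (1, -1).

(1, -1)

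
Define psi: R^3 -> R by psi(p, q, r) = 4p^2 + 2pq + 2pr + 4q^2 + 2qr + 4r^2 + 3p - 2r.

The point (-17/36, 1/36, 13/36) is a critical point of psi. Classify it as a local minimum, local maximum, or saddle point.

local minimum

The Hessian is constant: H = [[8, 2, 2], [2, 8, 2], [2, 2, 8]].
Leading principal minors: Δ₁ = 8, Δ₂ = 60, Δ₃ = 432.
All leading minors are positive, so H is positive definite: a local minimum.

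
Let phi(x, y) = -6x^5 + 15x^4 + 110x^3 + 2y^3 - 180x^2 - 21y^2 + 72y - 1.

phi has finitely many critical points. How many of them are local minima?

2

phi separates as a function of x plus a function of y, so ∇phi=0 decouples.
∂phi/∂x = -30x(x - 4)(x - 1)(x + 3) = 0 at x ∈ {-3, 0, 1, 4}; ∂phi/∂y = 6(y - 4)(y - 3) = 0 at y ∈ {3, 4}.
The Hessian is diagonal: diag(phi_xx, phi_yy). Second derivatives: phi_xx(-3)=2520, phi_xx(0)=-360, phi_xx(1)=360, phi_xx(4)=-2520; phi_yy(3)=-6, phi_yy(4)=6.
Local minima occur where both diagonal entries positive: (-3, 4), (1, 4). Count: 2.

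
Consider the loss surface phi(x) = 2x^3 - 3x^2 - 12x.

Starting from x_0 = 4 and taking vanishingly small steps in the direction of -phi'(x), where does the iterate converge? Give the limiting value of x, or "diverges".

phi'(x) = 6(x - 2)(x + 1), so phi'(4) = 60.
Gradient descent moves in the -phi' direction, i.e. x is decreasing.
The nearest critical point in that direction is x = 2, where phi'' = 18 > 0 (a local minimum). The iterate converges there.

2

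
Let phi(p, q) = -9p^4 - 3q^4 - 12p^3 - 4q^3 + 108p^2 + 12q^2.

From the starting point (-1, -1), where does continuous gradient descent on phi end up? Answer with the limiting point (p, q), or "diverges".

phi is separable, so gradient descent decouples: p follows -∂phi/∂p, q follows -∂phi/∂q.
∂phi/∂p = -36p(p - 2)(p + 3); at p=-1 this is -216, so p increases.
∂phi/∂q = -12q(q - 1)(q + 2); at q=-1 this is -24, so q increases.
p converges to its nearest critical value 0 (a local min of the p-part); q converges to 0. The iterate converges to (0, 0).

(0, 0)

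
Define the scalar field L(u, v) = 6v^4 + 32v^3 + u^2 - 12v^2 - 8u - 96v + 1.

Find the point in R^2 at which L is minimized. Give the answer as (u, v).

(4, -4)

L(u,v) separates as P(u) + Q(v) + 1, so its minimum is min P + min Q + 1.
P'(u) = 2u - 8 vanishes at u ∈ {4}; Q'(v) = 24(v - 1)(v + 1)(v + 4) vanishes at v ∈ {-4, -1, 1}.
Local minima of P (where P''>0): P(4)=-16. Local minima of Q: Q(-4)=-320, Q(1)=-70.
So the global minimum of L is P(4) + Q(-4) + 1 = -16 − 320 + 1 = -335, attained at (4, -4).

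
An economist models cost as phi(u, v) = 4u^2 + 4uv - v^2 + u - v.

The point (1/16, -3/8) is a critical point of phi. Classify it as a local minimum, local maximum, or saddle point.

The Hessian of phi is constant: H = [[8, 4], [4, -2]].
det(H) = 8·(-2) − 4² = -32.
Since det(H) < 0, H is indefinite and the critical point is a saddle point.

saddle point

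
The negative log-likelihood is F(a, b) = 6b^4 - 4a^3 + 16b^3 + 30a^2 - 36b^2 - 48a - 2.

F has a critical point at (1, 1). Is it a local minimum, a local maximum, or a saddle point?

local minimum

The mixed partial ∂²F/∂a∂b is 0, so the Hessian at any point is diag(F_aa, F_bb) = diag(12(-2a + 5), 24(3b^2 + 4b - 3)).
At (1, 1): H = diag(36, 96).
Both eigenvalues are positive, so H is positive definite: a local minimum.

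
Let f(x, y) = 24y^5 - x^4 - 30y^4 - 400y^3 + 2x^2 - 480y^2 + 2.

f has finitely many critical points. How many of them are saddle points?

f separates as a function of x plus a function of y, so ∇f=0 decouples.
∂f/∂x = -4x(x - 1)(x + 1) = 0 at x ∈ {-1, 0, 1}; ∂f/∂y = 120y(y - 4)(y + 1)(y + 2) = 0 at y ∈ {-2, -1, 0, 4}.
The Hessian is diagonal: diag(f_xx, f_yy). Second derivatives: f_xx(-1)=-8, f_xx(0)=4, f_xx(1)=-8; f_yy(-2)=-1440, f_yy(-1)=600, f_yy(0)=-960, f_yy(4)=14400.
Saddle points occur where the two diagonal entries have opposite signs: (-1, -1), (-1, 4), (0, -2), (0, 0), (1, -1), (1, 4). Count: 6.

6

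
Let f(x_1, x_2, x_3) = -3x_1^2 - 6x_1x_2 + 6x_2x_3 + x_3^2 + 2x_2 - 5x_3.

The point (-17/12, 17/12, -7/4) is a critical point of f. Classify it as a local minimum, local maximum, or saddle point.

The Hessian is constant: H = [[-6, -6, 0], [-6, 0, 6], [0, 6, 2]].
Leading principal minors: Δ₁ = -6, Δ₂ = -36, Δ₃ = 144.
The minors fit neither the all-positive nor the alternating-sign pattern, so H is indefinite: a saddle point.

saddle point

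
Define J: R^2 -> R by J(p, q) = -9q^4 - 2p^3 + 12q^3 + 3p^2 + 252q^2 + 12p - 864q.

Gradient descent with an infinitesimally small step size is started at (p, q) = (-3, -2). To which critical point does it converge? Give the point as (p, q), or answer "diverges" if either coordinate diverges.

J is separable, so gradient descent decouples: p follows -∂J/∂p, q follows -∂J/∂q.
∂J/∂p = -6(p - 2)(p + 1); at p=-3 this is -60, so p increases.
∂J/∂q = -36(q - 3)(q - 2)(q + 4); at q=-2 this is -1440, so q increases.
p converges to its nearest critical value -1 (a local min of the p-part); q converges to 2. The iterate converges to (-1, 2).

(-1, 2)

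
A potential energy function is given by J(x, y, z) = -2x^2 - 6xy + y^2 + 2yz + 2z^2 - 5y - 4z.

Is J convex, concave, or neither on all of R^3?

neither

J is quadratic, so its Hessian is the constant matrix H = [[-4, -6, 0], [-6, 2, 2], [0, 2, 4]].
Leading principal minors: -4, -44, -160.
Neither pattern holds ⇒ H is indefinite ⇒ neither convex nor concave.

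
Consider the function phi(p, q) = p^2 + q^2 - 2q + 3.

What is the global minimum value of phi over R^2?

phi(p,q) separates as A(p) + B(q) + 3, so its minimum is min A + min B + 3.
A'(p) = 2p vanishes at p ∈ {0}; B'(q) = 2q - 2 vanishes at q ∈ {1}.
Local minima of A (where A''>0): A(0)=0. Local minima of B: B(1)=-1.
So the global minimum of phi is A(0) + B(1) + 3 = 0 − 1 + 3 = 2, attained at (0, 1).

2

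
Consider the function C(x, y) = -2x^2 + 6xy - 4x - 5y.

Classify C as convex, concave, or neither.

C is quadratic, so its Hessian is the constant matrix H = [[-4, 6], [6, 0]].
det(H) = -36, tr(H) = -4.
det(H) < 0, so H is indefinite: neither convex nor concave.

neither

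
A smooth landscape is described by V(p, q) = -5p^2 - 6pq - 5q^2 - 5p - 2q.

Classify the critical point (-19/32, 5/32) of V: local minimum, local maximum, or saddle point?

The Hessian of V is constant: H = [[-10, -6], [-6, -10]].
det(H) = (-10)·(-10) − (-6)² = 64.
det(H) > 0 and tr(H) = -20 < 0, so H is negative definite and the point is a local maximum.

local maximum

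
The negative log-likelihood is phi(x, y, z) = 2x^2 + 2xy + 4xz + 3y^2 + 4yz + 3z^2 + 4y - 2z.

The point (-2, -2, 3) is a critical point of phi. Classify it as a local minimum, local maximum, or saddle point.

The Hessian is constant: H = [[4, 2, 4], [2, 6, 4], [4, 4, 6]].
Leading principal minors: Δ₁ = 4, Δ₂ = 20, Δ₃ = 24.
All leading minors are positive, so H is positive definite: a local minimum.

local minimum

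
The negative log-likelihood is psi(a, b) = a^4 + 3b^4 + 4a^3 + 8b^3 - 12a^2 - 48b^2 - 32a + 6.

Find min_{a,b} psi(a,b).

-570

psi(a,b) separates as P(a) + Q(b) + 6, so its minimum is min P + min Q + 6.
P'(a) = 4(a - 2)(a + 1)(a + 4) vanishes at a ∈ {-4, -1, 2}; Q'(b) = 12b(b - 2)(b + 4) vanishes at b ∈ {-4, 0, 2}.
Local minima of P (where P''>0): P(-4)=-64, P(2)=-64. Local minima of Q: Q(-4)=-512, Q(2)=-80.
So the global minimum of psi is P(-4) + Q(-4) + 6 = -64 − 512 + 6 = -570, attained at (-4, -4).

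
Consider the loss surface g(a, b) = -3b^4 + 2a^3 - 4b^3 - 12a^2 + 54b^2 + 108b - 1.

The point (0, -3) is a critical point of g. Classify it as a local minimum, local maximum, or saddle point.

local maximum

The mixed partial ∂²g/∂a∂b is 0, so the Hessian at any point is diag(g_aa, g_bb) = diag(12(a - 2), 12(-3b^2 - 2b + 9)).
At (0, -3): H = diag(-24, -144).
Both eigenvalues are negative, so H is negative definite: a local maximum.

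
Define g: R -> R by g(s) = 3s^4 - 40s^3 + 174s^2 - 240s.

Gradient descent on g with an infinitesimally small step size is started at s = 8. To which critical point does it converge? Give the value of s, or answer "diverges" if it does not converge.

g'(s) = 12(s - 5)(s - 4)(s - 1), so g'(8) = 1008.
Gradient descent moves in the -g' direction, i.e. s is decreasing.
The nearest critical point in that direction is s = 5, where g'' = 48 > 0 (a local minimum). The iterate converges there.

5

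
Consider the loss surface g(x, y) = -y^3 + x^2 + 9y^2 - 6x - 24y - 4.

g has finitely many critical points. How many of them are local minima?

g separates as a function of x plus a function of y, so ∇g=0 decouples.
∂g/∂x = 2(x - 3) = 0 at x ∈ {3}; ∂g/∂y = -3(y - 4)(y - 2) = 0 at y ∈ {2, 4}.
The Hessian is diagonal: diag(g_xx, g_yy). Second derivatives: g_xx(3)=2; g_yy(2)=6, g_yy(4)=-6.
Local minima occur where both diagonal entries positive: (3, 2). Count: 1.

1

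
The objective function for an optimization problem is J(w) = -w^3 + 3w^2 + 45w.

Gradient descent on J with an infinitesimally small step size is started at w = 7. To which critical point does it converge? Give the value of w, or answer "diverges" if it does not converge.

J'(w) = -3(w - 5)(w + 3), so J'(7) = -60.
Gradient descent moves in the -J' direction, i.e. w is increasing.
There is no critical point above w=7, and J' keeps the same sign, so the iterate runs off to +∞.

diverges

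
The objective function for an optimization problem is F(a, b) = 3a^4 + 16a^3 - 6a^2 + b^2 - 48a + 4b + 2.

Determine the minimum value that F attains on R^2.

F(a,b) separates as P(a) + Q(b) + 2, so its minimum is min P + min Q + 2.
P'(a) = 12(a - 1)(a + 1)(a + 4) vanishes at a ∈ {-4, -1, 1}; Q'(b) = 2b + 4 vanishes at b ∈ {-2}.
Local minima of P (where P''>0): P(-4)=-160, P(1)=-35. Local minima of Q: Q(-2)=-4.
So the global minimum of F is P(-4) + Q(-2) + 2 = -160 − 4 + 2 = -162, attained at (-4, -2).

-162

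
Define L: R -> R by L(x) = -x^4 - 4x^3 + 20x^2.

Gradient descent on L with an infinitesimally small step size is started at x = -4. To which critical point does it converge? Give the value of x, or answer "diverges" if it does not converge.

L'(x) = -4x(x - 2)(x + 5), so L'(-4) = -96.
Gradient descent moves in the -L' direction, i.e. x is increasing.
The nearest critical point in that direction is x = 0, where L'' = 40 > 0 (a local minimum). The iterate converges there.

0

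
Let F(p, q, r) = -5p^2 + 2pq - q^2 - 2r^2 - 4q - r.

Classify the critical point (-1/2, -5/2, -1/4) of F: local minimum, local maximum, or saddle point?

The Hessian is constant: H = [[-10, 2, 0], [2, -2, 0], [0, 0, -4]].
Leading principal minors: Δ₁ = -10, Δ₂ = 16, Δ₃ = -64.
The minors alternate sign starting negative (−, +, −), so H is negative definite: a local maximum.

local maximum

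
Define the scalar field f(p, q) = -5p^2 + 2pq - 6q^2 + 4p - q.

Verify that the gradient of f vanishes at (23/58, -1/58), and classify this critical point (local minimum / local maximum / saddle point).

local maximum

∇f = (-10p + 2q + 4, 2p - 12q - 1); substituting (23/58, -1/58) gives ∇f = (0, 0), so (23/58, -1/58) is indeed a critical point.
The Hessian of f is constant: H = [[-10, 2], [2, -12]].
det(H) = (-10)·(-12) − 2² = 116.
det(H) > 0 and tr(H) = -22 < 0, so H is negative definite and the point is a local maximum.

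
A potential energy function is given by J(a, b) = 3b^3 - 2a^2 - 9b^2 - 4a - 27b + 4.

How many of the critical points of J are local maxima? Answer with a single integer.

1

J separates as a function of a plus a function of b, so ∇J=0 decouples.
∂J/∂a = -4(a + 1) = 0 at a ∈ {-1}; ∂J/∂b = 9(b - 3)(b + 1) = 0 at b ∈ {-1, 3}.
The Hessian is diagonal: diag(J_aa, J_bb). Second derivatives: J_aa(-1)=-4; J_bb(-1)=-36, J_bb(3)=36.
Local maxima occur where both diagonal entries negative: (-1, -1). Count: 1.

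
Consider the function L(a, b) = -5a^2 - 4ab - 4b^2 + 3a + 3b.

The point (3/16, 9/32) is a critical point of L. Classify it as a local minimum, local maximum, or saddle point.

local maximum

The Hessian of L is constant: H = [[-10, -4], [-4, -8]].
det(H) = (-10)·(-8) − (-4)² = 64.
det(H) > 0 and tr(H) = -18 < 0, so H is negative definite and the point is a local maximum.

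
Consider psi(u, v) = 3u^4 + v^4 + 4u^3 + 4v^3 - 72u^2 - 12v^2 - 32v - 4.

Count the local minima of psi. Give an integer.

4

psi separates as a function of u plus a function of v, so ∇psi=0 decouples.
∂psi/∂u = 12u(u - 3)(u + 4) = 0 at u ∈ {-4, 0, 3}; ∂psi/∂v = 4(v - 2)(v + 1)(v + 4) = 0 at v ∈ {-4, -1, 2}.
The Hessian is diagonal: diag(psi_uu, psi_vv). Second derivatives: psi_uu(-4)=336, psi_uu(0)=-144, psi_uu(3)=252; psi_vv(-4)=72, psi_vv(-1)=-36, psi_vv(2)=72.
Local minima occur where both diagonal entries positive: (-4, -4), (-4, 2), (3, -4), (3, 2). Count: 4.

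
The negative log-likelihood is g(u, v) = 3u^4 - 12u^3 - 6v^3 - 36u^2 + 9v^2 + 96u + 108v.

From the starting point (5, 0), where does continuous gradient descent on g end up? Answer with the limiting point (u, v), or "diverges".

g is separable, so gradient descent decouples: u follows -∂g/∂u, v follows -∂g/∂v.
∂g/∂u = 12(u - 4)(u - 1)(u + 2); at u=5 this is 336, so u decreases.
∂g/∂v = -18(v - 3)(v + 2); at v=0 this is 108, so v decreases.
u converges to its nearest critical value 4 (a local min of the u-part); v converges to -2. The iterate converges to (4, -2).

(4, -2)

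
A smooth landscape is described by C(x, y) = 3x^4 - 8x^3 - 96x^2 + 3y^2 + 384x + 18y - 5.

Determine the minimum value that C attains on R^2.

-1824

C(x,y) separates as P(x) + Q(y) − 5, so its minimum is min P + min Q − 5.
P'(x) = 12(x - 4)(x - 2)(x + 4) vanishes at x ∈ {-4, 2, 4}; Q'(y) = 6y + 18 vanishes at y ∈ {-3}.
Local minima of P (where P''>0): P(-4)=-1792, P(4)=256. Local minima of Q: Q(-3)=-27.
So the global minimum of C is P(-4) + Q(-3) − 5 = -1792 − 27 − 5 = -1824, attained at (-4, -3).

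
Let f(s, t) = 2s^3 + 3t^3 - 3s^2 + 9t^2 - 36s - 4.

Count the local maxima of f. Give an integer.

f separates as a function of s plus a function of t, so ∇f=0 decouples.
∂f/∂s = 6(s - 3)(s + 2) = 0 at s ∈ {-2, 3}; ∂f/∂t = 9t(t + 2) = 0 at t ∈ {-2, 0}.
The Hessian is diagonal: diag(f_ss, f_tt). Second derivatives: f_ss(-2)=-30, f_ss(3)=30; f_tt(-2)=-18, f_tt(0)=18.
Local maxima occur where both diagonal entries negative: (-2, -2). Count: 1.

1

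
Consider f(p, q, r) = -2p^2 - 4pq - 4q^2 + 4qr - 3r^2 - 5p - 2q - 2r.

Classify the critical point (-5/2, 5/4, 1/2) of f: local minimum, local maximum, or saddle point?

The Hessian is constant: H = [[-4, -4, 0], [-4, -8, 4], [0, 4, -6]].
Leading principal minors: Δ₁ = -4, Δ₂ = 16, Δ₃ = -32.
The minors alternate sign starting negative (−, +, −), so H is negative definite: a local maximum.

local maximum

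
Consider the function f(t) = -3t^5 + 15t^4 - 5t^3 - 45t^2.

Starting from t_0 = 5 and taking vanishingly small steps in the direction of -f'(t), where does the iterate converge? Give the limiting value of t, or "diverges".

f'(t) = -15t(t - 3)(t - 2)(t + 1), so f'(5) = -2700.
Gradient descent moves in the -f' direction, i.e. t is increasing.
There is no critical point above t=5, and f' keeps the same sign, so the iterate runs off to +∞.

diverges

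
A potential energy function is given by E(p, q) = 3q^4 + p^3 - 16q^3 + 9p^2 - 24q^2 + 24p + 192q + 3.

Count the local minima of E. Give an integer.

E separates as a function of p plus a function of q, so ∇E=0 decouples.
∂E/∂p = 3(p + 2)(p + 4) = 0 at p ∈ {-4, -2}; ∂E/∂q = 12(q - 4)(q - 2)(q + 2) = 0 at q ∈ {-2, 2, 4}.
The Hessian is diagonal: diag(E_pp, E_qq). Second derivatives: E_pp(-4)=-6, E_pp(-2)=6; E_qq(-2)=288, E_qq(2)=-96, E_qq(4)=144.
Local minima occur where both diagonal entries positive: (-2, -2), (-2, 4). Count: 2.

2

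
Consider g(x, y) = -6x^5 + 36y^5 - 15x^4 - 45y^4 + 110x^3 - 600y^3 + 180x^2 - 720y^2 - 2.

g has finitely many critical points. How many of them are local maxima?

g separates as a function of x plus a function of y, so ∇g=0 decouples.
∂g/∂x = -30x(x - 3)(x + 1)(x + 4) = 0 at x ∈ {-4, -1, 0, 3}; ∂g/∂y = 180y(y - 4)(y + 1)(y + 2) = 0 at y ∈ {-2, -1, 0, 4}.
The Hessian is diagonal: diag(g_xx, g_yy). Second derivatives: g_xx(-4)=2520, g_xx(-1)=-360, g_xx(0)=360, g_xx(3)=-2520; g_yy(-2)=-2160, g_yy(-1)=900, g_yy(0)=-1440, g_yy(4)=21600.
Local maxima occur where both diagonal entries negative: (-1, -2), (-1, 0), (3, -2), (3, 0). Count: 4.

4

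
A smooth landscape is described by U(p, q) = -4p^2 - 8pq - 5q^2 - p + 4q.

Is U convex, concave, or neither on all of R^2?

concave

U is quadratic, so its Hessian is the constant matrix H = [[-8, -8], [-8, -10]].
det(H) = 16, tr(H) = -18.
det(H) > 0 and tr(H) < 0, so H is negative definite everywhere: concave.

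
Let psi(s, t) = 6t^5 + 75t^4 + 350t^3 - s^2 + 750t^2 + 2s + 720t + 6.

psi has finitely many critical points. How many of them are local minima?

0

psi separates as a function of s plus a function of t, so ∇psi=0 decouples.
∂psi/∂s = -2(s - 1) = 0 at s ∈ {1}; ∂psi/∂t = 30(t + 1)(t + 2)(t + 3)(t + 4) = 0 at t ∈ {-4, -3, -2, -1}.
The Hessian is diagonal: diag(psi_ss, psi_tt). Second derivatives: psi_ss(1)=-2; psi_tt(-4)=-180, psi_tt(-3)=60, psi_tt(-2)=-60, psi_tt(-1)=180.
Local minima occur where both diagonal entries positive: none. Count: 0.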